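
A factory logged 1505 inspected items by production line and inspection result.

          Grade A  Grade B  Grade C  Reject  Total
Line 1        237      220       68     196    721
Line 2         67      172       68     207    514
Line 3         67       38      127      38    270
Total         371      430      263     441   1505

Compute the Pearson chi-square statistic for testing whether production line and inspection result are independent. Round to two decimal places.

283.62

Grand total N = 1505.
Expected counts (row total × column total / N):
  Line 1, Grade A: 721×371/1505 = 177.7349
  Line 1, Grade B: 721×430/1505 = 206.0000
  Line 1, Grade C: 721×263/1505 = 125.9953
  Line 1, Reject: 721×441/1505 = 211.2698
  Line 2, Grade A: 514×371/1505 = 126.7070
  Line 2, Grade B: 514×430/1505 = 146.8571
  Line 2, Grade C: 514×263/1505 = 89.8219
  Line 2, Reject: 514×441/1505 = 150.6140
  Line 3, Grade A: 270×371/1505 = 66.5581
  Line 3, Grade B: 270×430/1505 = 77.1429
  Line 3, Grade C: 270×263/1505 = 47.1827
  Line 3, Reject: 270×441/1505 = 79.1163
Contributions (O − E)²/E:
  (237 − 177.7349)²/177.7349 = 19.7617
  (220 − 206.0000)²/206.0000 = 0.9515
  (68 − 125.9953)²/125.9953 = 26.6951
  (196 − 211.2698)²/211.2698 = 1.1036
  (67 − 126.7070)²/126.7070 = 28.1352
  (172 − 146.8571)²/146.8571 = 4.3046
  (68 − 89.8219)²/89.8219 = 5.3016
  (207 − 150.6140)²/150.6140 = 21.1095
  (67 − 66.5581)²/66.5581 = 0.0029
  (38 − 77.1429)²/77.1429 = 19.8614
  (127 − 47.1827)²/47.1827 = 135.0241
  (38 − 79.1163)²/79.1163 = 21.3679
χ² = 19.7617 + 0.9515 + 26.6951 + 1.1036 + 28.1352 + 4.3046 + 5.3016 + 21.1095 + 0.0029 + 19.8614 + 135.0241 + 21.3679 = 283.62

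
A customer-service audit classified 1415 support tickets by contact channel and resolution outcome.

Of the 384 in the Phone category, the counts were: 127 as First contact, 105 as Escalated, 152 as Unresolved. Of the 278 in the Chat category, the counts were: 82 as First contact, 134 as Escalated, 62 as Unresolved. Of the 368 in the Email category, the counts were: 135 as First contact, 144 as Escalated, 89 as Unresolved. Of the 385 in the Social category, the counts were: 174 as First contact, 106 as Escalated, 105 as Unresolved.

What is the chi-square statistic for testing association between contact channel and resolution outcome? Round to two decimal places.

63.97

Row totals: 384, 278, 368, 385. Column totals: 518, 489, 408. Grand total N = 1415.
Expected counts (row total × column total / N):
  Phone, First contact: 384×518/1415 = 140.5739
  Phone, Escalated: 384×489/1415 = 132.7039
  Phone, Unresolved: 384×408/1415 = 110.7223
  Chat, First contact: 278×518/1415 = 101.7696
  Chat, Escalated: 278×489/1415 = 96.0721
  Chat, Unresolved: 278×408/1415 = 80.1583
  Email, First contact: 368×518/1415 = 134.7166
  Email, Escalated: 368×489/1415 = 127.1746
  Email, Unresolved: 368×408/1415 = 106.1088
  Social, First contact: 385×518/1415 = 140.9399
  Social, Escalated: 385×489/1415 = 133.0495
  Social, Unresolved: 385×408/1415 = 111.0106
Contributions (O − E)²/E:
  (127 − 140.5739)²/140.5739 = 1.3107
  (105 − 132.7039)²/132.7039 = 5.7836
  (152 − 110.7223)²/110.7223 = 15.3885
  (82 − 101.7696)²/101.7696 = 3.8404
  (134 − 96.0721)²/96.0721 = 14.9734
  (62 − 80.1583)²/80.1583 = 4.1134
  (135 − 134.7166)²/134.7166 = 0.0006
  (144 − 127.1746)²/127.1746 = 2.2260
  (89 − 106.1088)²/106.1088 = 2.7586
  (174 − 140.9399)²/140.9399 = 7.7549
  (106 − 133.0495)²/133.0495 = 5.4993
  (105 − 111.0106)²/111.0106 = 0.3254
χ² = 1.3107 + 5.7836 + 15.3885 + 3.8404 + 14.9734 + 4.1134 + 0.0006 + 2.2260 + 2.7586 + 7.7549 + 5.4993 + 0.3254 = 63.97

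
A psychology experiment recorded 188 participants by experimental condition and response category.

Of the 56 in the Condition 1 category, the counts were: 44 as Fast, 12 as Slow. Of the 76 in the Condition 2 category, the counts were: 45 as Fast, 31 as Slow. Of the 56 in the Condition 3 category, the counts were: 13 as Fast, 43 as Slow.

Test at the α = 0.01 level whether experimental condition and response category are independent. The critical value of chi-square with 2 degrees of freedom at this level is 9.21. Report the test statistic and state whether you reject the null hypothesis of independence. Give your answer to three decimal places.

Row totals: 56, 76, 56. Column totals: 102, 86. Grand total N = 188.
Expected counts (row total × column total / N):
  Condition 1, Fast: 56×102/188 = 30.3830
  Condition 1, Slow: 56×86/188 = 25.6170
  Condition 2, Fast: 76×102/188 = 41.2340
  Condition 2, Slow: 76×86/188 = 34.7660
  Condition 3, Fast: 56×102/188 = 30.3830
  Condition 3, Slow: 56×86/188 = 25.6170
Contributions (O − E)²/E:
  (44 − 30.3830)²/30.3830 = 6.1028
  (12 − 25.6170)²/25.6170 = 7.2383
  (45 − 41.2340)²/41.2340 = 0.3440
  (31 − 34.7660)²/34.7660 = 0.4079
  (13 − 30.3830)²/30.3830 = 9.9453
  (43 − 25.6170)²/25.6170 = 11.7956
χ² = 6.1028 + 7.2383 + 0.3440 + 0.4079 + 9.9453 + 11.7956 = 35.834
df = (3−1)(2−1) = 2. Since 35.834 > 9.21, reject the null hypothesis of independence at α = 0.01.

35.834; reject H₀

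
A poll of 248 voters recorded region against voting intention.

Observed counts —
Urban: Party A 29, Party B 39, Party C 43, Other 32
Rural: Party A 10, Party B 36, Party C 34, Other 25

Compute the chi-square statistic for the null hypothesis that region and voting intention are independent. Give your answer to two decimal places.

Row totals: 143, 105. Column totals: 39, 75, 77, 57. Grand total N = 248.
Expected counts (row total × column total / N):
  Urban, Party A: 143×39/248 = 22.488
  Urban, Party B: 143×75/248 = 43.246
  Urban, Party C: 143×77/248 = 44.399
  Urban, Other: 143×57/248 = 32.867
  Rural, Party A: 105×39/248 = 16.512
  Rural, Party B: 105×75/248 = 31.754
  Rural, Party C: 105×77/248 = 32.601
  Rural, Other: 105×57/248 = 24.133
Contributions (O − E)²/E:
  (29 − 22.488)²/22.488 = 1.8857
  (39 − 43.246)²/43.246 = 0.4169
  (43 − 44.399)²/44.399 = 0.0441
  (32 − 32.867)²/32.867 = 0.0229
  (10 − 16.512)²/16.512 = 2.5682
  (36 − 31.754)²/31.754 = 0.5678
  (34 − 32.601)²/32.601 = 0.0600
  (25 − 24.133)²/24.133 = 0.0311
χ² = 1.8857 + 0.4169 + 0.0441 + 0.0229 + 2.5682 + 0.5678 + 0.0600 + 0.0311 = 5.60

5.60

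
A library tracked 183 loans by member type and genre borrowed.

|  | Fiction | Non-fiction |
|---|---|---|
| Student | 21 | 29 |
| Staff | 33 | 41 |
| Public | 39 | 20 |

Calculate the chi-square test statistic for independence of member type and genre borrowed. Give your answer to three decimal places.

8.217

Row totals: 50, 74, 59. Column totals: 93, 90. Grand total N = 183.
Expected counts (row total × column total / N):
  Student, Fiction: 50×93/183 = 25.4098
  Student, Non-fiction: 50×90/183 = 24.5902
  Staff, Fiction: 74×93/183 = 37.6066
  Staff, Non-fiction: 74×90/183 = 36.3934
  Public, Fiction: 59×93/183 = 29.9836
  Public, Non-fiction: 59×90/183 = 29.0164
Contributions (O − E)²/E:
  (21 − 25.4098)²/25.4098 = 0.7653
  (29 − 24.5902)²/24.5902 = 0.7908
  (33 − 37.6066)²/37.6066 = 0.5643
  (41 − 36.3934)²/36.3934 = 0.5831
  (39 − 29.9836)²/29.9836 = 2.7113
  (20 − 29.0164)²/29.0164 = 2.8017
χ² = 0.7653 + 0.7908 + 0.5643 + 0.5831 + 2.7113 + 2.8017 = 8.217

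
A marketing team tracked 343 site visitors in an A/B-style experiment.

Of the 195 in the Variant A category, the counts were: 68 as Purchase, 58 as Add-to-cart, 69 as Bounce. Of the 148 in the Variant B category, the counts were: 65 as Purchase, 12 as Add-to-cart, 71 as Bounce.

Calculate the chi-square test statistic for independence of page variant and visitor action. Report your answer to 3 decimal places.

Row totals: 195, 148. Column totals: 133, 70, 140. Grand total N = 343.
Expected counts (row total × column total / N):
  Variant A, Purchase: 195×133/343 = 75.6122
  Variant A, Add-to-cart: 195×70/343 = 39.7959
  Variant A, Bounce: 195×140/343 = 79.5918
  Variant B, Purchase: 148×133/343 = 57.3878
  Variant B, Add-to-cart: 148×70/343 = 30.2041
  Variant B, Bounce: 148×140/343 = 60.4082
Contributions (O − E)²/E:
  (68 − 75.6122)²/75.6122 = 0.7664
  (58 − 39.7959)²/39.7959 = 8.3272
  (69 − 79.5918)²/79.5918 = 1.4095
  (65 − 57.3878)²/57.3878 = 1.0097
  (12 − 30.2041)²/30.2041 = 10.9717
  (71 − 60.4082)²/60.4082 = 1.8571
χ² = 0.7664 + 8.3272 + 1.4095 + 1.0097 + 10.9717 + 1.8571 = 24.342

24.342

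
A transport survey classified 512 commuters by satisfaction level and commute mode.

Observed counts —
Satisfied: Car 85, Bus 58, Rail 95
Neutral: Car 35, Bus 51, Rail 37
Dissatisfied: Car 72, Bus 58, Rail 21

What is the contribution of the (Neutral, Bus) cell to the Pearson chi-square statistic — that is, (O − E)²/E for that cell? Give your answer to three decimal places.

Row total (Neutral) = 123; column total (Bus) = 167; N = 512.
Expected count E = 123 × 167 / 512 = 40.1191.
Contribution = (O − E)²/E = (51 − 40.1191)² / 40.1191 = 2.951.

2.951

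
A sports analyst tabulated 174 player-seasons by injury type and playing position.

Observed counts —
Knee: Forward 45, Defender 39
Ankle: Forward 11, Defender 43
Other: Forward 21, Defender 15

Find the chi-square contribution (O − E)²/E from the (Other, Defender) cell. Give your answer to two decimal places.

1.28

Row total (Other) = 36; column total (Defender) = 97; N = 174.
Expected count E = 36 × 97 / 174 = 20.06897.
Contribution = (O − E)²/E = (15 − 20.06897)² / 20.06897 = 1.28.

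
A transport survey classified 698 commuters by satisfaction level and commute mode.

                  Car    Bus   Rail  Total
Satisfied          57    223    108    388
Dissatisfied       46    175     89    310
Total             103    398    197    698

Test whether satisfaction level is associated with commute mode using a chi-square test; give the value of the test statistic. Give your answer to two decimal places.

Grand total N = 698.
Expected counts (row total × column total / N):
  Satisfied, Car: 388×103/698 = 57.255
  Satisfied, Bus: 388×398/698 = 221.238
  Satisfied, Rail: 388×197/698 = 109.507
  Dissatisfied, Car: 310×103/698 = 45.745
  Dissatisfied, Bus: 310×398/698 = 176.762
  Dissatisfied, Rail: 310×197/698 = 87.493
Contributions (O − E)²/E:
  (57 − 57.255)²/57.255 = 0.0011
  (223 − 221.238)²/221.238 = 0.0140
  (108 − 109.507)²/109.507 = 0.0207
  (46 − 45.745)²/45.745 = 0.0014
  (175 − 176.762)²/176.762 = 0.0176
  (89 − 87.493)²/87.493 = 0.0260
χ² = 0.0011 + 0.0140 + 0.0207 + 0.0014 + 0.0176 + 0.0260 = 0.08

0.08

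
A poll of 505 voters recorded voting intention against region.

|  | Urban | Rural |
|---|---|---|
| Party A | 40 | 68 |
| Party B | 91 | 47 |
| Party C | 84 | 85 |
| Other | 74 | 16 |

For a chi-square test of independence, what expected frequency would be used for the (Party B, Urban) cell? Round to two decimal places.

78.97

Row total (Party B) = 138; column total (Urban) = 289; grand total N = 505.
Expected count = (row total × column total) / N = 138 × 289 / 505 = 78.97.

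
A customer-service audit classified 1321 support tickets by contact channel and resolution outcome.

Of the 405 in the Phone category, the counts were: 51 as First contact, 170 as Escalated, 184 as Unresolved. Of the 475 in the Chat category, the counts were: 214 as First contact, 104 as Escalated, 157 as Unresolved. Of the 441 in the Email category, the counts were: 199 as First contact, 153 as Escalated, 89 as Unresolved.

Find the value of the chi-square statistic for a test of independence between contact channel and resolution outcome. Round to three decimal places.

154.254

Row totals: 405, 475, 441. Column totals: 464, 427, 430. Grand total N = 1321.
Expected counts (row total × column total / N):
  Phone, First contact: 405×464/1321 = 142.2559
  Phone, Escalated: 405×427/1321 = 130.9122
  Phone, Unresolved: 405×430/1321 = 131.8319
  Chat, First contact: 475×464/1321 = 166.8433
  Chat, Escalated: 475×427/1321 = 153.5390
  Chat, Unresolved: 475×430/1321 = 154.6177
  Email, First contact: 441×464/1321 = 154.9008
  Email, Escalated: 441×427/1321 = 142.5488
  Email, Unresolved: 441×430/1321 = 143.5503
Contributions (O − E)²/E:
  (51 − 142.2559)²/142.2559 = 58.5399
  (170 − 130.9122)²/130.9122 = 11.6708
  (184 − 131.8319)²/131.8319 = 20.6438
  (214 − 166.8433)²/166.8433 = 13.3284
  (104 − 153.5390)²/153.5390 = 15.9836
  (157 − 154.6177)²/154.6177 = 0.0367
  (199 − 154.9008)²/154.9008 = 12.5547
  (153 − 142.5488)²/142.5488 = 0.7662
  (89 − 143.5503)²/143.5503 = 20.7296
χ² = 58.5399 + 11.6708 + 20.6438 + 13.3284 + 15.9836 + 0.0367 + 12.5547 + 0.7662 + 20.7296 = 154.254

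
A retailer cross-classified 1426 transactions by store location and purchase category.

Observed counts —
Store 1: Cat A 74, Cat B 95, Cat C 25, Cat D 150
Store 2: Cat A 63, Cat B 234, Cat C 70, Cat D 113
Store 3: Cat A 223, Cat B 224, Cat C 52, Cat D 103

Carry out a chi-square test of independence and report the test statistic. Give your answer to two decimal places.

161.13

Row totals: 344, 480, 602. Column totals: 360, 553, 147, 366. Grand total N = 1426.
Expected counts (row total × column total / N):
  Store 1, Cat A: 344×360/1426 = 86.8443
  Store 1, Cat B: 344×553/1426 = 133.4025
  Store 1, Cat C: 344×147/1426 = 35.4614
  Store 1, Cat D: 344×366/1426 = 88.2917
  Store 2, Cat A: 480×360/1426 = 121.1781
  Store 2, Cat B: 480×553/1426 = 186.1431
  Store 2, Cat C: 480×147/1426 = 49.4811
  Store 2, Cat D: 480×366/1426 = 123.1978
  Store 3, Cat A: 602×360/1426 = 151.9776
  Store 3, Cat B: 602×553/1426 = 233.4544
  Store 3, Cat C: 602×147/1426 = 62.0575
  Store 3, Cat D: 602×366/1426 = 154.5105
Contributions (O − E)²/E:
  (74 − 86.8443)²/86.8443 = 1.8997
  (95 − 133.4025)²/133.4025 = 11.0549
  (25 − 35.4614)²/35.4614 = 3.0862
  (150 − 88.2917)²/88.2917 = 43.1288
  (63 − 121.1781)²/121.1781 = 27.9315
  (234 − 186.1431)²/186.1431 = 12.3039
  (70 − 49.4811)²/49.4811 = 8.5088
  (113 − 123.1978)²/123.1978 = 0.8441
  (223 − 151.9776)²/151.9776 = 33.1903
  (224 − 233.4544)²/233.4544 = 0.3829
  (52 − 62.0575)²/62.0575 = 1.6300
  (103 − 154.5105)²/154.5105 = 17.1725
χ² = 1.8997 + 11.0549 + 3.0862 + 43.1288 + 27.9315 + 12.3039 + 8.5088 + 0.8441 + 33.1903 + 0.3829 + 1.6300 + 17.1725 = 161.13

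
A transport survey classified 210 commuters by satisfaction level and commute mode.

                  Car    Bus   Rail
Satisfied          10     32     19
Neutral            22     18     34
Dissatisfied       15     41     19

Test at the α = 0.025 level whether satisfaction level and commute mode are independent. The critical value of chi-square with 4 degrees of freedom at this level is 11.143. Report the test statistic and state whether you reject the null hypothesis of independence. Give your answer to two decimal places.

Row totals: 61, 74, 75. Column totals: 47, 91, 72. Grand total N = 210.
Expected counts (row total × column total / N):
  Satisfied, Car: 61×47/210 = 13.652
  Satisfied, Bus: 61×91/210 = 26.433
  Satisfied, Rail: 61×72/210 = 20.914
  Neutral, Car: 74×47/210 = 16.562
  Neutral, Bus: 74×91/210 = 32.067
  Neutral, Rail: 74×72/210 = 25.371
  Dissatisfied, Car: 75×47/210 = 16.786
  Dissatisfied, Bus: 75×91/210 = 32.500
  Dissatisfied, Rail: 75×72/210 = 25.714
Contributions (O − E)²/E:
  (10 − 13.652)²/13.652 = 0.9769
  (32 − 26.433)²/26.433 = 1.1725
  (19 − 20.914)²/20.914 = 0.1752
  (22 − 16.562)²/16.562 = 1.7855
  (18 − 32.067)²/32.067 = 6.1708
  (34 − 25.371)²/25.371 = 2.9348
  (15 − 16.786)²/16.786 = 0.1900
  (41 − 32.500)²/32.500 = 2.2231
  (19 − 25.714)²/25.714 = 1.7530
χ² = 0.9769 + 1.1725 + 0.1752 + 1.7855 + 6.1708 + 2.9348 + 0.1900 + 2.2231 + 1.7530 = 17.38
df = (3−1)(3−1) = 4. Since 17.38 > 11.143, reject the null hypothesis of independence at α = 0.025.

17.38; reject H₀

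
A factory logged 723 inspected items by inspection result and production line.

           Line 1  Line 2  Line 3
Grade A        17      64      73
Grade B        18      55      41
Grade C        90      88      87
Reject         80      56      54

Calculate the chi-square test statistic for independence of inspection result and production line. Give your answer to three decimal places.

Row totals: 154, 114, 265, 190. Column totals: 205, 263, 255. Grand total N = 723.
Expected counts (row total × column total / N):
  Grade A, Line 1: 154×205/723 = 43.6653
  Grade A, Line 2: 154×263/723 = 56.0194
  Grade A, Line 3: 154×255/723 = 54.3154
  Grade B, Line 1: 114×205/723 = 32.3237
  Grade B, Line 2: 114×263/723 = 41.4689
  Grade B, Line 3: 114×255/723 = 40.2075
  Grade C, Line 1: 265×205/723 = 75.1383
  Grade C, Line 2: 265×263/723 = 96.3970
  Grade C, Line 3: 265×255/723 = 93.4647
  Reject, Line 1: 190×205/723 = 53.8728
  Reject, Line 2: 190×263/723 = 69.1148
  Reject, Line 3: 190×255/723 = 67.0124
Contributions (O − E)²/E:
  (17 − 43.6653)²/43.6653 = 16.2838
  (64 − 56.0194)²/56.0194 = 1.1369
  (73 − 54.3154)²/54.3154 = 6.4275
  (18 − 32.3237)²/32.3237 = 6.3473
  (55 − 41.4689)²/41.4689 = 4.4151
  (41 − 40.2075)²/40.2075 = 0.0156
  (90 − 75.1383)²/75.1383 = 2.9395
  (88 − 96.3970)²/96.3970 = 0.7315
  (87 − 93.4647)²/93.4647 = 0.4471
  (80 − 53.8728)²/53.8728 = 12.6712
  (56 − 69.1148)²/69.1148 = 2.4886
  (54 − 67.0124)²/67.0124 = 2.5267
χ² = 16.2838 + 1.1369 + 6.4275 + 6.3473 + 4.4151 + 0.0156 + 2.9395 + 0.7315 + 0.4471 + 12.6712 + 2.4886 + 2.5267 = 56.431

56.431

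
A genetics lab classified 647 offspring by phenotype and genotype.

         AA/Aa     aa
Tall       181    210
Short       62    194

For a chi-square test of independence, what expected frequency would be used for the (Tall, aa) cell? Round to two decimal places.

244.15

Row total (Tall) = 391; column total (aa) = 404; grand total N = 647.
Expected count = (row total × column total) / N = 391 × 404 / 647 = 244.15.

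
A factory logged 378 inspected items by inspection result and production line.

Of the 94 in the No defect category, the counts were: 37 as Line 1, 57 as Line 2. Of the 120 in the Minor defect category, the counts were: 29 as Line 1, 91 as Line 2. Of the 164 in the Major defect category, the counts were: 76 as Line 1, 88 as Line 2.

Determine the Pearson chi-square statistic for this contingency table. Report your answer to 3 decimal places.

Row totals: 94, 120, 164. Column totals: 142, 236. Grand total N = 378.
Expected counts (row total × column total / N):
  No defect, Line 1: 94×142/378 = 35.3122
  No defect, Line 2: 94×236/378 = 58.6878
  Minor defect, Line 1: 120×142/378 = 45.0794
  Minor defect, Line 2: 120×236/378 = 74.9206
  Major defect, Line 1: 164×142/378 = 61.6085
  Major defect, Line 2: 164×236/378 = 102.3915
Contributions (O − E)²/E:
  (37 − 35.3122)²/35.3122 = 0.0807
  (57 − 58.6878)²/58.6878 = 0.0485
  (29 − 45.0794)²/45.0794 = 5.7354
  (91 − 74.9206)²/74.9206 = 3.4509
  (76 − 61.6085)²/61.6085 = 3.3618
  (88 − 102.3915)²/102.3915 = 2.0228
χ² = 0.0807 + 0.0485 + 5.7354 + 3.4509 + 3.3618 + 2.0228 = 14.700

14.700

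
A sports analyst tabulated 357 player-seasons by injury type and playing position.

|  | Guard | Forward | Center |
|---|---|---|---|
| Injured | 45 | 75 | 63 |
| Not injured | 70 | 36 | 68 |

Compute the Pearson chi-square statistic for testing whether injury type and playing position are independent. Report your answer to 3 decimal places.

Row totals: 183, 174. Column totals: 115, 111, 131. Grand total N = 357.
Expected counts (row total × column total / N):
  Injured, Guard: 183×115/357 = 58.9496
  Injured, Forward: 183×111/357 = 56.8992
  Injured, Center: 183×131/357 = 67.1513
  Not injured, Guard: 174×115/357 = 56.0504
  Not injured, Forward: 174×111/357 = 54.1008
  Not injured, Center: 174×131/357 = 63.8487
Contributions (O − E)²/E:
  (45 − 58.9496)²/58.9496 = 3.3010
  (75 − 56.8992)²/56.8992 = 5.7582
  (63 − 67.1513)²/67.1513 = 0.2566
  (70 − 56.0504)²/56.0504 = 3.4717
  (36 − 54.1008)²/54.1008 = 6.0561
  (68 − 63.8487)²/63.8487 = 0.2699
χ² = 3.3010 + 5.7582 + 0.2566 + 3.4717 + 6.0561 + 0.2699 = 19.114

19.114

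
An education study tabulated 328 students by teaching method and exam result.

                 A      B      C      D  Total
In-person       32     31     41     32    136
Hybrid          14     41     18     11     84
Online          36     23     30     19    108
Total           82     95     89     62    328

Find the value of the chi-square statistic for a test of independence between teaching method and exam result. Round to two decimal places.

Grand total N = 328.
Expected counts (row total × column total / N):
  In-person, A: 136×82/328 = 34.0000
  In-person, B: 136×95/328 = 39.3902
  In-person, C: 136×89/328 = 36.9024
  In-person, D: 136×62/328 = 25.7073
  Hybrid, A: 84×82/328 = 21.0000
  Hybrid, B: 84×95/328 = 24.3293
  Hybrid, C: 84×89/328 = 22.7927
  Hybrid, D: 84×62/328 = 15.8780
  Online, A: 108×82/328 = 27.0000
  Online, B: 108×95/328 = 31.2805
  Online, C: 108×89/328 = 29.3049
  Online, D: 108×62/328 = 20.4146
Contributions (O − E)²/E:
  (32 − 34.0000)²/34.0000 = 0.1176
  (31 − 39.3902)²/39.3902 = 1.7871
  (41 − 36.9024)²/36.9024 = 0.4550
  (32 − 25.7073)²/25.7073 = 1.5403
  (14 − 21.0000)²/21.0000 = 2.3333
  (41 − 24.3293)²/24.3293 = 11.4229
  (18 − 22.7927)²/22.7927 = 1.0078
  (11 − 15.8780)²/15.8780 = 1.4986
  (36 − 27.0000)²/27.0000 = 3.0000
  (23 − 31.2805)²/31.2805 = 2.1920
  (30 − 29.3049)²/29.3049 = 0.0165
  (19 − 20.4146)²/20.4146 = 0.0980
χ² = 0.1176 + 1.7871 + 0.4550 + 1.5403 + 2.3333 + 11.4229 + 1.0078 + 1.4986 + 3.0000 + 2.1920 + 0.0165 + 0.0980 = 25.47

25.47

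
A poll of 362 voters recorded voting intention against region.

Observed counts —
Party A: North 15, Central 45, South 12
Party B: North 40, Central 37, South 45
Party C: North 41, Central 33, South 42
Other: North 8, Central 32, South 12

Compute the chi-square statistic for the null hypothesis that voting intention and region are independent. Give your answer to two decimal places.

37.04

Row totals: 72, 122, 116, 52. Column totals: 104, 147, 111. Grand total N = 362.
Expected counts (row total × column total / N):
  Party A, North: 72×104/362 = 20.685
  Party A, Central: 72×147/362 = 29.238
  Party A, South: 72×111/362 = 22.077
  Party B, North: 122×104/362 = 35.050
  Party B, Central: 122×147/362 = 49.541
  Party B, South: 122×111/362 = 37.409
  Party C, North: 116×104/362 = 33.326
  Party C, Central: 116×147/362 = 47.105
  Party C, South: 116×111/362 = 35.569
  Other, North: 52×104/362 = 14.939
  Other, Central: 52×147/362 = 21.116
  Other, South: 52×111/362 = 15.945
Contributions (O − E)²/E:
  (15 − 20.685)²/20.685 = 1.5624
  (45 − 29.238)²/29.238 = 8.4972
  (12 − 22.077)²/22.077 = 4.5996
  (40 − 35.050)²/35.050 = 0.6991
  (37 − 49.541)²/49.541 = 3.1747
  (45 − 37.409)²/37.409 = 1.5404
  (41 − 33.326)²/33.326 = 1.7671
  (33 − 47.105)²/47.105 = 4.2236
  (42 − 35.569)²/35.569 = 1.1627
  (8 − 14.939)²/14.939 = 3.2231
  (32 − 21.116)²/21.116 = 5.6100
  (12 − 15.945)²/15.945 = 0.9760
χ² = 1.5624 + 8.4972 + 4.5996 + 0.6991 + 3.1747 + 1.5404 + 1.7671 + 4.2236 + 1.1627 + 3.2231 + 5.6100 + 0.9760 = 37.04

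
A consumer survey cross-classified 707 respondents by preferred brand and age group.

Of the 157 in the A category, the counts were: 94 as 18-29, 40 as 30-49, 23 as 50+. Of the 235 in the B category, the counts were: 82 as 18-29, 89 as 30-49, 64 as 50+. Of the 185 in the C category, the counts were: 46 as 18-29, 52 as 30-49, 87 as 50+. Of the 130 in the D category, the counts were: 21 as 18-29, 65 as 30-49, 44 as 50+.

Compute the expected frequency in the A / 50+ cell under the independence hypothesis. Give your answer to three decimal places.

Row total (A) = 157; column total (50+) = 218; grand total N = 707.
Expected count = (row total × column total) / N = 157 × 218 / 707 = 48.410.

48.410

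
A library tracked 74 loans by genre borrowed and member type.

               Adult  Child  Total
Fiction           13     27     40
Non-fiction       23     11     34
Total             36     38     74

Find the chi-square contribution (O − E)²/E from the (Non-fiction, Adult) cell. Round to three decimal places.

Row total (Non-fiction) = 34; column total (Adult) = 36; N = 74.
Expected count E = 34 × 36 / 74 = 16.5405.
Contribution = (O − E)²/E = (23 − 16.5405)² / 16.5405 = 2.523.

2.523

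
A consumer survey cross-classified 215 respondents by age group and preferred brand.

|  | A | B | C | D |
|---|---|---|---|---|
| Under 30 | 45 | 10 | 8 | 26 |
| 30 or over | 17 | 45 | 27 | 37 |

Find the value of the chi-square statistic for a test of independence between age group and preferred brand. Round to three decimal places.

42.030

Row totals: 89, 126. Column totals: 62, 55, 35, 63. Grand total N = 215.
Expected counts (row total × column total / N):
  Under 30, A: 89×62/215 = 25.6651
  Under 30, B: 89×55/215 = 22.7674
  Under 30, C: 89×35/215 = 14.4884
  Under 30, D: 89×63/215 = 26.0791
  30 or over, A: 126×62/215 = 36.3349
  30 or over, B: 126×55/215 = 32.2326
  30 or over, C: 126×35/215 = 20.5116
  30 or over, D: 126×63/215 = 36.9209
Contributions (O − E)²/E:
  (45 − 25.6651)²/25.6651 = 14.5660
  (10 − 22.7674)²/22.7674 = 7.1596
  (8 − 14.4884)²/14.4884 = 2.9057
  (26 − 26.0791)²/26.0791 = 0.0002
  (17 − 36.3349)²/36.3349 = 10.2887
  (45 − 32.2326)²/32.2326 = 5.0572
  (27 − 20.5116)²/20.5116 = 2.0525
  (37 − 36.9209)²/36.9209 = 0.0002
χ² = 14.5660 + 7.1596 + 2.9057 + 0.0002 + 10.2887 + 5.0572 + 2.0525 + 0.0002 = 42.030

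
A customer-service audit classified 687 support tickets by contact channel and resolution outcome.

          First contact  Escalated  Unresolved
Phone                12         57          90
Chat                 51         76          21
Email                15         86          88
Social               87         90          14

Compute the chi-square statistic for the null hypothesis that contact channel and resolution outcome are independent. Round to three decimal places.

Row totals: 159, 148, 189, 191. Column totals: 165, 309, 213. Grand total N = 687.
Expected counts (row total × column total / N):
  Phone, First contact: 159×165/687 = 38.1878
  Phone, Escalated: 159×309/687 = 71.5153
  Phone, Unresolved: 159×213/687 = 49.2969
  Chat, First contact: 148×165/687 = 35.5459
  Chat, Escalated: 148×309/687 = 66.5677
  Chat, Unresolved: 148×213/687 = 45.8865
  Email, First contact: 189×165/687 = 45.3930
  Email, Escalated: 189×309/687 = 85.0087
  Email, Unresolved: 189×213/687 = 58.5983
  Social, First contact: 191×165/687 = 45.8734
  Social, Escalated: 191×309/687 = 85.9083
  Social, Unresolved: 191×213/687 = 59.2183
Contributions (O − E)²/E:
  (12 − 38.1878)²/38.1878 = 17.9586
  (57 − 71.5153)²/71.5153 = 2.9461
  (90 − 49.2969)²/49.2969 = 33.6074
  (51 − 35.5459)²/35.5459 = 6.7189
  (76 − 66.5677)²/66.5677 = 1.3365
  (21 − 45.8865)²/45.8865 = 13.4972
  (15 − 45.3930)²/45.3930 = 20.3497
  (86 − 85.0087)²/85.0087 = 0.0116
  (88 − 58.5983)²/58.5983 = 14.7523
  (87 − 45.8734)²/45.8734 = 36.8710
  (90 − 85.9083)²/85.9083 = 0.1949
  (14 − 59.2183)²/59.2183 = 34.5281
χ² = 17.9586 + 2.9461 + 33.6074 + 6.7189 + 1.3365 + 13.4972 + 20.3497 + 0.0116 + 14.7523 + 36.8710 + 0.1949 + 34.5281 = 182.772

182.772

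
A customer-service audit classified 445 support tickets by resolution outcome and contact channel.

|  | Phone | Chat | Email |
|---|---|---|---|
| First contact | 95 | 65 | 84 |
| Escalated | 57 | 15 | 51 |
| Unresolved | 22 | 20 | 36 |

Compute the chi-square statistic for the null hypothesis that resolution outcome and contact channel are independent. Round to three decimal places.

14.558

Row totals: 244, 123, 78. Column totals: 174, 100, 171. Grand total N = 445.
Expected counts (row total × column total / N):
  First contact, Phone: 244×174/445 = 95.40674
  First contact, Chat: 244×100/445 = 54.83146
  First contact, Email: 244×171/445 = 93.76180
  Escalated, Phone: 123×174/445 = 48.09438
  Escalated, Chat: 123×100/445 = 27.64045
  Escalated, Email: 123×171/445 = 47.26517
  Unresolved, Phone: 78×174/445 = 30.49888
  Unresolved, Chat: 78×100/445 = 17.52809
  Unresolved, Email: 78×171/445 = 29.97303
Contributions (O − E)²/E:
  (95 − 95.40674)²/95.40674 = 0.0017
  (65 − 54.83146)²/54.83146 = 1.8858
  (84 − 93.76180)²/93.76180 = 1.0163
  (57 − 48.09438)²/48.09438 = 1.6491
  (15 − 27.64045)²/27.64045 = 5.7807
  (51 − 47.26517)²/47.26517 = 0.2951
  (22 − 30.49888)²/30.49888 = 2.3683
  (20 − 17.52809)²/17.52809 = 0.3486
  (36 − 29.97303)²/29.97303 = 1.2119
χ² = 0.0017 + 1.8858 + 1.0163 + 1.6491 + 5.7807 + 0.2951 + 2.3683 + 0.3486 + 1.2119 = 14.558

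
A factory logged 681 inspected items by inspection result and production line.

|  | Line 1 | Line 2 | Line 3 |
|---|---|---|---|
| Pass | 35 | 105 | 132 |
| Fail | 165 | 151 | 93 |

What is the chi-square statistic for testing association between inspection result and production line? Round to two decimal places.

Row totals: 272, 409. Column totals: 200, 256, 225. Grand total N = 681.
Expected counts (row total × column total / N):
  Pass, Line 1: 272×200/681 = 79.883
  Pass, Line 2: 272×256/681 = 102.250
  Pass, Line 3: 272×225/681 = 89.868
  Fail, Line 1: 409×200/681 = 120.117
  Fail, Line 2: 409×256/681 = 153.750
  Fail, Line 3: 409×225/681 = 135.132
Contributions (O − E)²/E:
  (35 − 79.883)²/79.883 = 25.2179
  (105 − 102.250)²/102.250 = 0.0740
  (132 − 89.868)²/89.868 = 19.7524
  (165 − 120.117)²/120.117 = 16.7710
  (151 − 153.750)²/153.750 = 0.0492
  (93 − 135.132)²/135.132 = 13.1361
χ² = 25.2179 + 0.0740 + 19.7524 + 16.7710 + 0.0492 + 13.1361 = 75.00

75.00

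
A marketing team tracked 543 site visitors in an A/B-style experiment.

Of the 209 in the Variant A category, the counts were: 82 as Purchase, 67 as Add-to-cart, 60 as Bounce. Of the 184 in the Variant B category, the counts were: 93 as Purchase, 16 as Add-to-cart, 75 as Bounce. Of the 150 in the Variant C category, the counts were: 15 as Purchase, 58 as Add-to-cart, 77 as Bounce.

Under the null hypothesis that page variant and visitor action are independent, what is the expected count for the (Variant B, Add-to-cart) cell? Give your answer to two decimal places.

Row total (Variant B) = 184; column total (Add-to-cart) = 141; grand total N = 543.
Expected count = (row total × column total) / N = 184 × 141 / 543 = 47.78.

47.78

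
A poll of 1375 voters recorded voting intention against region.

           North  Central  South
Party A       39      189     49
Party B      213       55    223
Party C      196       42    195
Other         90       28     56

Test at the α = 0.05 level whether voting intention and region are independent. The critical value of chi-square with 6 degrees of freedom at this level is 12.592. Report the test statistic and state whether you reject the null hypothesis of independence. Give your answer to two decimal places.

417.48; reject H₀

Row totals: 277, 491, 433, 174. Column totals: 538, 314, 523. Grand total N = 1375.
Expected counts (row total × column total / N):
  Party A, North: 277×538/1375 = 108.3825
  Party A, Central: 277×314/1375 = 63.2567
  Party A, South: 277×523/1375 = 105.3607
  Party B, North: 491×538/1375 = 192.1149
  Party B, Central: 491×314/1375 = 112.1265
  Party B, South: 491×523/1375 = 186.7585
  Party C, North: 433×538/1375 = 169.4211
  Party C, Central: 433×314/1375 = 98.8815
  Party C, South: 433×523/1375 = 164.6975
  Other, North: 174×538/1375 = 68.0815
  Other, Central: 174×314/1375 = 39.7353
  Other, South: 174×523/1375 = 66.1833
Contributions (O − E)²/E:
  (39 − 108.3825)²/108.3825 = 44.4161
  (189 − 63.2567)²/63.2567 = 249.9558
  (49 − 105.3607)²/105.3607 = 30.1491
  (213 − 192.1149)²/192.1149 = 2.2705
  (55 − 112.1265)²/112.1265 = 29.1050
  (223 − 186.7585)²/186.7585 = 7.0329
  (196 − 169.4211)²/169.4211 = 4.1697
  (42 − 98.8815)²/98.8815 = 32.7210
  (195 − 164.6975)²/164.6975 = 5.5753
  (90 − 68.0815)²/68.0815 = 7.0566
  (28 − 39.7353)²/39.7353 = 3.4659
  (56 − 66.1833)²/66.1833 = 1.5669
χ² = 44.4161 + 249.9558 + 30.1491 + 2.2705 + 29.1050 + 7.0329 + 4.1697 + 32.7210 + 5.5753 + 7.0566 + 3.4659 + 1.5669 = 417.48
df = (4−1)(3−1) = 6. Since 417.48 > 12.592, reject the null hypothesis of independence at α = 0.05.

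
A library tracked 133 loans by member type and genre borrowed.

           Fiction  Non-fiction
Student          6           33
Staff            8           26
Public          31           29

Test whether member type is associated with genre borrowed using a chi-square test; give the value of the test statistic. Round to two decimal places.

16.07

Row totals: 39, 34, 60. Column totals: 45, 88. Grand total N = 133.
Expected counts (row total × column total / N):
  Student, Fiction: 39×45/133 = 13.1955
  Student, Non-fiction: 39×88/133 = 25.8045
  Staff, Fiction: 34×45/133 = 11.5038
  Staff, Non-fiction: 34×88/133 = 22.4962
  Public, Fiction: 60×45/133 = 20.3008
  Public, Non-fiction: 60×88/133 = 39.6992
Contributions (O − E)²/E:
  (6 − 13.1955)²/13.1955 = 3.9237
  (33 − 25.8045)²/25.8045 = 2.0064
  (8 − 11.5038)²/11.5038 = 1.0672
  (26 − 22.4962)²/22.4962 = 0.5457
  (31 − 20.3008)²/20.3008 = 5.6388
  (29 − 39.6992)²/39.6992 = 2.8835
χ² = 3.9237 + 2.0064 + 1.0672 + 0.5457 + 5.6388 + 2.8835 = 16.07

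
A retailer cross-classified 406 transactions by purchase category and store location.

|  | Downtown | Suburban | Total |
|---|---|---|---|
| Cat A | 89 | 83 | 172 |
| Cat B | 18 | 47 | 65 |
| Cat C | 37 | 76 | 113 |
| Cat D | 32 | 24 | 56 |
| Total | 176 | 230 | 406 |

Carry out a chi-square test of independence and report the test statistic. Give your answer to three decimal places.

20.939

Grand total N = 406.
Expected counts (row total × column total / N):
  Cat A, Downtown: 172×176/406 = 74.5616
  Cat A, Suburban: 172×230/406 = 97.4384
  Cat B, Downtown: 65×176/406 = 28.1773
  Cat B, Suburban: 65×230/406 = 36.8227
  Cat C, Downtown: 113×176/406 = 48.9852
  Cat C, Suburban: 113×230/406 = 64.0148
  Cat D, Downtown: 56×176/406 = 24.2759
  Cat D, Suburban: 56×230/406 = 31.7241
Contributions (O − E)²/E:
  (89 − 74.5616)²/74.5616 = 2.7959
  (83 − 97.4384)²/97.4384 = 2.1395
  (18 − 28.1773)²/28.1773 = 3.6759
  (47 − 36.8227)²/36.8227 = 2.8129
  (37 − 48.9852)²/48.9852 = 2.9324
  (76 − 64.0148)²/64.0148 = 2.2439
  (32 − 24.2759)²/24.2759 = 2.4577
  (24 − 31.7241)²/31.7241 = 1.8806
χ² = 2.7959 + 2.1395 + 3.6759 + 2.8129 + 2.9324 + 2.2439 + 2.4577 + 1.8806 = 20.939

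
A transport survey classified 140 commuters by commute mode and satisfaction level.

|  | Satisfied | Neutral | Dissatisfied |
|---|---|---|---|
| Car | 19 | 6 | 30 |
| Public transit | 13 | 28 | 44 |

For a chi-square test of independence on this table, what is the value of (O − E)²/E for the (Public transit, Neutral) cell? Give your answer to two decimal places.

Row total (Public transit) = 85; column total (Neutral) = 34; N = 140.
Expected count E = 85 × 34 / 140 = 20.643.
Contribution = (O − E)²/E = (28 − 20.643)² / 20.643 = 2.62.

2.62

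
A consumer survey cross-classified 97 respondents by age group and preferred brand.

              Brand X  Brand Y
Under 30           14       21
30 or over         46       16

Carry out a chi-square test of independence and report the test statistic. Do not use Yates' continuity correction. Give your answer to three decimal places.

Row totals: 35, 62. Column totals: 60, 37. Grand total N = 97.
Expected counts (row total × column total / N):
  Under 30, Brand X: 35×60/97 = 21.6495
  Under 30, Brand Y: 35×37/97 = 13.3505
  30 or over, Brand X: 62×60/97 = 38.3505
  30 or over, Brand Y: 62×37/97 = 23.6495
Contributions (O − E)²/E:
  (14 − 21.6495)²/21.6495 = 2.7028
  (21 − 13.3505)²/13.3505 = 4.3830
  (46 − 38.3505)²/38.3505 = 1.5258
  (16 − 23.6495)²/23.6495 = 2.4743
χ² = 2.7028 + 4.3830 + 1.5258 + 2.4743 = 11.086

11.086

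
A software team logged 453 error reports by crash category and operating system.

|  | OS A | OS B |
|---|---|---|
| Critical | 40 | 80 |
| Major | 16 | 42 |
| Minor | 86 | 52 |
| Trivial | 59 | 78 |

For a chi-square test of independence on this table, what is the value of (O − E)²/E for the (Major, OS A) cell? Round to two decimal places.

Row total (Major) = 58; column total (OS A) = 201; N = 453.
Expected count E = 58 × 201 / 453 = 25.735.
Contribution = (O − E)²/E = (16 − 25.735)² / 25.735 = 3.68.

3.68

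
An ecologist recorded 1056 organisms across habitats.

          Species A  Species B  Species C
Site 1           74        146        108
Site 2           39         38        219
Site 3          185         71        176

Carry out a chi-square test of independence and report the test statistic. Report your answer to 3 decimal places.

Row totals: 328, 296, 432. Column totals: 298, 255, 503. Grand total N = 1056.
Expected counts (row total × column total / N):
  Site 1, Species A: 328×298/1056 = 92.56061
  Site 1, Species B: 328×255/1056 = 79.20455
  Site 1, Species C: 328×503/1056 = 156.23485
  Site 2, Species A: 296×298/1056 = 83.53030
  Site 2, Species B: 296×255/1056 = 71.47727
  Site 2, Species C: 296×503/1056 = 140.99242
  Site 3, Species A: 432×298/1056 = 121.90909
  Site 3, Species B: 432×255/1056 = 104.31818
  Site 3, Species C: 432×503/1056 = 205.77273
Contributions (O − E)²/E:
  (74 − 92.56061)²/92.56061 = 3.7218
  (146 − 79.20455)²/79.20455 = 56.3305
  (108 − 156.23485)²/156.23485 = 14.8917
  (39 − 83.53030)²/83.53030 = 23.7393
  (38 − 71.47727)²/71.47727 = 15.6795
  (219 − 140.99242)²/140.99242 = 43.1596
  (185 − 121.90909)²/121.90909 = 32.6511
  (71 − 104.31818)²/104.31818 = 10.6415
  (176 − 205.77273)²/205.77273 = 4.3077
χ² = 3.7218 + 56.3305 + 14.8917 + 23.7393 + 15.6795 + 43.1596 + 32.6511 + 10.6415 + 4.3077 = 205.123

205.123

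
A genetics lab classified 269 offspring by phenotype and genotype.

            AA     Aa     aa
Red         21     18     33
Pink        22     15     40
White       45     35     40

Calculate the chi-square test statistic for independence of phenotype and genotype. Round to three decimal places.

7.476

Row totals: 72, 77, 120. Column totals: 88, 68, 113. Grand total N = 269.
Expected counts (row total × column total / N):
  Red, AA: 72×88/269 = 23.5539
  Red, Aa: 72×68/269 = 18.2007
  Red, aa: 72×113/269 = 30.2454
  Pink, AA: 77×88/269 = 25.1896
  Pink, Aa: 77×68/269 = 19.4647
  Pink, aa: 77×113/269 = 32.3457
  White, AA: 120×88/269 = 39.2565
  White, Aa: 120×68/269 = 30.3346
  White, aa: 120×113/269 = 50.4089
Contributions (O − E)²/E:
  (21 − 23.5539)²/23.5539 = 0.2769
  (18 − 18.2007)²/18.2007 = 0.0022
  (33 − 30.2454)²/30.2454 = 0.2509
  (22 − 25.1896)²/25.1896 = 0.4039
  (15 − 19.4647)²/19.4647 = 1.0241
  (40 − 32.3457)²/32.3457 = 1.8113
  (45 − 39.2565)²/39.2565 = 0.8403
  (35 − 30.3346)²/30.3346 = 0.7175
  (40 − 50.4089)²/50.4089 = 2.1493
χ² = 0.2769 + 0.0022 + 0.2509 + 0.4039 + 1.0241 + 1.8113 + 0.8403 + 0.7175 + 2.1493 = 7.476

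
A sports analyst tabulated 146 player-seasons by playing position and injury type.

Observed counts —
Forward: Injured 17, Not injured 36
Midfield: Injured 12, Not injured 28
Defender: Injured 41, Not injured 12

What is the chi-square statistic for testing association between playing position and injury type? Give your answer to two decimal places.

28.88

Row totals: 53, 40, 53. Column totals: 70, 76. Grand total N = 146.
Expected counts (row total × column total / N):
  Forward, Injured: 53×70/146 = 25.411
  Forward, Not injured: 53×76/146 = 27.589
  Midfield, Injured: 40×70/146 = 19.178
  Midfield, Not injured: 40×76/146 = 20.822
  Defender, Injured: 53×70/146 = 25.411
  Defender, Not injured: 53×76/146 = 27.589
Contributions (O − E)²/E:
  (17 − 25.411)²/25.411 = 2.7840
  (36 − 27.589)²/27.589 = 2.5642
  (12 − 19.178)²/19.178 = 2.6866
  (28 − 20.822)²/20.822 = 2.4745
  (41 − 25.411)²/25.411 = 9.5635
  (12 − 27.589)²/27.589 = 8.8085
χ² = 2.7840 + 2.5642 + 2.6866 + 2.4745 + 9.5635 + 8.8085 = 28.88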